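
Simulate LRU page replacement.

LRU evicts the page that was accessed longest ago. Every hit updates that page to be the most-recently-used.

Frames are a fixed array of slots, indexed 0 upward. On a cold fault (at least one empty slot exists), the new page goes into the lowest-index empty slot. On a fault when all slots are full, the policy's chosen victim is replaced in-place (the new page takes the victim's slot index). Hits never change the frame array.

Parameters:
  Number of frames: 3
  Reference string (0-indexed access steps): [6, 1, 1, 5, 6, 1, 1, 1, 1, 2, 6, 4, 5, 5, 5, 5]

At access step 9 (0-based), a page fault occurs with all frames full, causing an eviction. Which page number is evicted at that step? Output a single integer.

Step 0: ref 6 -> FAULT, frames=[6,-,-]
Step 1: ref 1 -> FAULT, frames=[6,1,-]
Step 2: ref 1 -> HIT, frames=[6,1,-]
Step 3: ref 5 -> FAULT, frames=[6,1,5]
Step 4: ref 6 -> HIT, frames=[6,1,5]
Step 5: ref 1 -> HIT, frames=[6,1,5]
Step 6: ref 1 -> HIT, frames=[6,1,5]
Step 7: ref 1 -> HIT, frames=[6,1,5]
Step 8: ref 1 -> HIT, frames=[6,1,5]
Step 9: ref 2 -> FAULT, evict 5, frames=[6,1,2]
At step 9: evicted page 5

Answer: 5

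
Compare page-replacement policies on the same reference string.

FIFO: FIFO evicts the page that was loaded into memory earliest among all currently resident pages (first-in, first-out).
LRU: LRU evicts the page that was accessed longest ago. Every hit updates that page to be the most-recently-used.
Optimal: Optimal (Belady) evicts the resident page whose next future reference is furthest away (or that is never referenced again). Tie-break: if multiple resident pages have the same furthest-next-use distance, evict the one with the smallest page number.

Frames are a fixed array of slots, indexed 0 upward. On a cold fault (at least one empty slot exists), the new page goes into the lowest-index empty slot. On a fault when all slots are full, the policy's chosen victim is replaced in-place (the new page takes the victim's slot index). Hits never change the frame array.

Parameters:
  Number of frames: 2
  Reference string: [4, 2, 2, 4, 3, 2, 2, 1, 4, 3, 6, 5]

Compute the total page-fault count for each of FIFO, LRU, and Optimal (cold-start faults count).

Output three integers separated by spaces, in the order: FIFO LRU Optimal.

--- FIFO ---
  step 0: ref 4 -> FAULT, frames=[4,-] (faults so far: 1)
  step 1: ref 2 -> FAULT, frames=[4,2] (faults so far: 2)
  step 2: ref 2 -> HIT, frames=[4,2] (faults so far: 2)
  step 3: ref 4 -> HIT, frames=[4,2] (faults so far: 2)
  step 4: ref 3 -> FAULT, evict 4, frames=[3,2] (faults so far: 3)
  step 5: ref 2 -> HIT, frames=[3,2] (faults so far: 3)
  step 6: ref 2 -> HIT, frames=[3,2] (faults so far: 3)
  step 7: ref 1 -> FAULT, evict 2, frames=[3,1] (faults so far: 4)
  step 8: ref 4 -> FAULT, evict 3, frames=[4,1] (faults so far: 5)
  step 9: ref 3 -> FAULT, evict 1, frames=[4,3] (faults so far: 6)
  step 10: ref 6 -> FAULT, evict 4, frames=[6,3] (faults so far: 7)
  step 11: ref 5 -> FAULT, evict 3, frames=[6,5] (faults so far: 8)
  FIFO total faults: 8
--- LRU ---
  step 0: ref 4 -> FAULT, frames=[4,-] (faults so far: 1)
  step 1: ref 2 -> FAULT, frames=[4,2] (faults so far: 2)
  step 2: ref 2 -> HIT, frames=[4,2] (faults so far: 2)
  step 3: ref 4 -> HIT, frames=[4,2] (faults so far: 2)
  step 4: ref 3 -> FAULT, evict 2, frames=[4,3] (faults so far: 3)
  step 5: ref 2 -> FAULT, evict 4, frames=[2,3] (faults so far: 4)
  step 6: ref 2 -> HIT, frames=[2,3] (faults so far: 4)
  step 7: ref 1 -> FAULT, evict 3, frames=[2,1] (faults so far: 5)
  step 8: ref 4 -> FAULT, evict 2, frames=[4,1] (faults so far: 6)
  step 9: ref 3 -> FAULT, evict 1, frames=[4,3] (faults so far: 7)
  step 10: ref 6 -> FAULT, evict 4, frames=[6,3] (faults so far: 8)
  step 11: ref 5 -> FAULT, evict 3, frames=[6,5] (faults so far: 9)
  LRU total faults: 9
--- Optimal ---
  step 0: ref 4 -> FAULT, frames=[4,-] (faults so far: 1)
  step 1: ref 2 -> FAULT, frames=[4,2] (faults so far: 2)
  step 2: ref 2 -> HIT, frames=[4,2] (faults so far: 2)
  step 3: ref 4 -> HIT, frames=[4,2] (faults so far: 2)
  step 4: ref 3 -> FAULT, evict 4, frames=[3,2] (faults so far: 3)
  step 5: ref 2 -> HIT, frames=[3,2] (faults so far: 3)
  step 6: ref 2 -> HIT, frames=[3,2] (faults so far: 3)
  step 7: ref 1 -> FAULT, evict 2, frames=[3,1] (faults so far: 4)
  step 8: ref 4 -> FAULT, evict 1, frames=[3,4] (faults so far: 5)
  step 9: ref 3 -> HIT, frames=[3,4] (faults so far: 5)
  step 10: ref 6 -> FAULT, evict 3, frames=[6,4] (faults so far: 6)
  step 11: ref 5 -> FAULT, evict 4, frames=[6,5] (faults so far: 7)
  Optimal total faults: 7

Answer: 8 9 7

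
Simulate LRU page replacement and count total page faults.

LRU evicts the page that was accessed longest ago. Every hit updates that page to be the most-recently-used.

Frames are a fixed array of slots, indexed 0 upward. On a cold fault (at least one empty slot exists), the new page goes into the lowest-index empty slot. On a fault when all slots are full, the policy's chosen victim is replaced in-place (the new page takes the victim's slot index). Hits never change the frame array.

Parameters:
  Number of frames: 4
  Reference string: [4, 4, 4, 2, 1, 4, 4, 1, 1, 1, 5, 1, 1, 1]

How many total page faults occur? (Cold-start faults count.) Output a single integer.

Answer: 4

Derivation:
Step 0: ref 4 → FAULT, frames=[4,-,-,-]
Step 1: ref 4 → HIT, frames=[4,-,-,-]
Step 2: ref 4 → HIT, frames=[4,-,-,-]
Step 3: ref 2 → FAULT, frames=[4,2,-,-]
Step 4: ref 1 → FAULT, frames=[4,2,1,-]
Step 5: ref 4 → HIT, frames=[4,2,1,-]
Step 6: ref 4 → HIT, frames=[4,2,1,-]
Step 7: ref 1 → HIT, frames=[4,2,1,-]
Step 8: ref 1 → HIT, frames=[4,2,1,-]
Step 9: ref 1 → HIT, frames=[4,2,1,-]
Step 10: ref 5 → FAULT, frames=[4,2,1,5]
Step 11: ref 1 → HIT, frames=[4,2,1,5]
Step 12: ref 1 → HIT, frames=[4,2,1,5]
Step 13: ref 1 → HIT, frames=[4,2,1,5]
Total faults: 4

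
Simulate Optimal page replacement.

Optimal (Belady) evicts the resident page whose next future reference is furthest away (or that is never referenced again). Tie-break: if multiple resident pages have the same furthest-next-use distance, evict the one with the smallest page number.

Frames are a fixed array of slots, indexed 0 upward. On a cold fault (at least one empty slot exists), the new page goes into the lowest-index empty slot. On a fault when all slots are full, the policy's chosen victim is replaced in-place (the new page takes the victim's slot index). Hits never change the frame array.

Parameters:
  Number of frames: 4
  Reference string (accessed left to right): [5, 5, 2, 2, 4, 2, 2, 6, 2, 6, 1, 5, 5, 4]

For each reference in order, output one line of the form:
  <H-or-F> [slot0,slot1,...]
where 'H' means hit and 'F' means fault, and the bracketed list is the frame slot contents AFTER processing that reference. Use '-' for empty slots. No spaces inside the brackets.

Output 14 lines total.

F [5,-,-,-]
H [5,-,-,-]
F [5,2,-,-]
H [5,2,-,-]
F [5,2,4,-]
H [5,2,4,-]
H [5,2,4,-]
F [5,2,4,6]
H [5,2,4,6]
H [5,2,4,6]
F [5,1,4,6]
H [5,1,4,6]
H [5,1,4,6]
H [5,1,4,6]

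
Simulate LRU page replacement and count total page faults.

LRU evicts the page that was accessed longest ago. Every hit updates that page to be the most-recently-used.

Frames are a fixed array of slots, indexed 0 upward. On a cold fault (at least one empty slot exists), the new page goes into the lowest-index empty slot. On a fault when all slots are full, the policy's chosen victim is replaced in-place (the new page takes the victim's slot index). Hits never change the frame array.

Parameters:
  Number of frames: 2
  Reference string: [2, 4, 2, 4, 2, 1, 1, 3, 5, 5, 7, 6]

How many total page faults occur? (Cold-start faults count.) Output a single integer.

Step 0: ref 2 → FAULT, frames=[2,-]
Step 1: ref 4 → FAULT, frames=[2,4]
Step 2: ref 2 → HIT, frames=[2,4]
Step 3: ref 4 → HIT, frames=[2,4]
Step 4: ref 2 → HIT, frames=[2,4]
Step 5: ref 1 → FAULT (evict 4), frames=[2,1]
Step 6: ref 1 → HIT, frames=[2,1]
Step 7: ref 3 → FAULT (evict 2), frames=[3,1]
Step 8: ref 5 → FAULT (evict 1), frames=[3,5]
Step 9: ref 5 → HIT, frames=[3,5]
Step 10: ref 7 → FAULT (evict 3), frames=[7,5]
Step 11: ref 6 → FAULT (evict 5), frames=[7,6]
Total faults: 7

Answer: 7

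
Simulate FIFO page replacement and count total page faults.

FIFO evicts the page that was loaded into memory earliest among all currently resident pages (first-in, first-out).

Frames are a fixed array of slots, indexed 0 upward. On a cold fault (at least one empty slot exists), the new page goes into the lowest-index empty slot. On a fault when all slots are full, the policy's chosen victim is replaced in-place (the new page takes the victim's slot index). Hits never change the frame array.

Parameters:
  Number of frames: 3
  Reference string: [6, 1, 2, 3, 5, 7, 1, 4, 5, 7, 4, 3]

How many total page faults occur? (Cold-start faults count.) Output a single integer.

Answer: 11

Derivation:
Step 0: ref 6 → FAULT, frames=[6,-,-]
Step 1: ref 1 → FAULT, frames=[6,1,-]
Step 2: ref 2 → FAULT, frames=[6,1,2]
Step 3: ref 3 → FAULT (evict 6), frames=[3,1,2]
Step 4: ref 5 → FAULT (evict 1), frames=[3,5,2]
Step 5: ref 7 → FAULT (evict 2), frames=[3,5,7]
Step 6: ref 1 → FAULT (evict 3), frames=[1,5,7]
Step 7: ref 4 → FAULT (evict 5), frames=[1,4,7]
Step 8: ref 5 → FAULT (evict 7), frames=[1,4,5]
Step 9: ref 7 → FAULT (evict 1), frames=[7,4,5]
Step 10: ref 4 → HIT, frames=[7,4,5]
Step 11: ref 3 → FAULT (evict 4), frames=[7,3,5]
Total faults: 11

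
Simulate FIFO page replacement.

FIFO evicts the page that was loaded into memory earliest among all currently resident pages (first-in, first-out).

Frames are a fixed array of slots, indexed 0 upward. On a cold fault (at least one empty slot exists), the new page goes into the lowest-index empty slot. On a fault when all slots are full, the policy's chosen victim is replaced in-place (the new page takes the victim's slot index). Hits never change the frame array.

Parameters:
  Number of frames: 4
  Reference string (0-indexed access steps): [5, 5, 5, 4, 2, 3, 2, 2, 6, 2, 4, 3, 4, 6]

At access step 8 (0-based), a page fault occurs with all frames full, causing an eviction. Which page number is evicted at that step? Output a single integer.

Step 0: ref 5 -> FAULT, frames=[5,-,-,-]
Step 1: ref 5 -> HIT, frames=[5,-,-,-]
Step 2: ref 5 -> HIT, frames=[5,-,-,-]
Step 3: ref 4 -> FAULT, frames=[5,4,-,-]
Step 4: ref 2 -> FAULT, frames=[5,4,2,-]
Step 5: ref 3 -> FAULT, frames=[5,4,2,3]
Step 6: ref 2 -> HIT, frames=[5,4,2,3]
Step 7: ref 2 -> HIT, frames=[5,4,2,3]
Step 8: ref 6 -> FAULT, evict 5, frames=[6,4,2,3]
At step 8: evicted page 5

Answer: 5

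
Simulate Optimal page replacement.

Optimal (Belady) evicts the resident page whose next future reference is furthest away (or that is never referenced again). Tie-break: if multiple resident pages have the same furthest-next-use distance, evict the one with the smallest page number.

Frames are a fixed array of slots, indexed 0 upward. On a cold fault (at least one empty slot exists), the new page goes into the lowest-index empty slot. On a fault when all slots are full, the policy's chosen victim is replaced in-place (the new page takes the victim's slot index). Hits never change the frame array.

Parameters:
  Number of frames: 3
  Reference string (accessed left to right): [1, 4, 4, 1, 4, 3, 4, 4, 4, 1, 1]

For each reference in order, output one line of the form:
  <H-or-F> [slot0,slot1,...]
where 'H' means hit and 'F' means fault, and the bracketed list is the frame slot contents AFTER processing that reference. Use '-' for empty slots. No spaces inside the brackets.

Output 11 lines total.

F [1,-,-]
F [1,4,-]
H [1,4,-]
H [1,4,-]
H [1,4,-]
F [1,4,3]
H [1,4,3]
H [1,4,3]
H [1,4,3]
H [1,4,3]
H [1,4,3]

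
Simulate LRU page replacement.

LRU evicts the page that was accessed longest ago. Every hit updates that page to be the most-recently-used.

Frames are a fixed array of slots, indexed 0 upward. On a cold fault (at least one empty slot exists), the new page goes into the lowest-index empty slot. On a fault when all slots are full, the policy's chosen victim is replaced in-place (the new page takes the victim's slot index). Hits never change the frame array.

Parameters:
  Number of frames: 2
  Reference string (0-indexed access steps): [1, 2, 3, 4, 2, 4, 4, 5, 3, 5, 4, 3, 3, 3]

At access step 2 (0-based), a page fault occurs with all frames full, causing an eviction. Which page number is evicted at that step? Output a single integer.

Step 0: ref 1 -> FAULT, frames=[1,-]
Step 1: ref 2 -> FAULT, frames=[1,2]
Step 2: ref 3 -> FAULT, evict 1, frames=[3,2]
At step 2: evicted page 1

Answer: 1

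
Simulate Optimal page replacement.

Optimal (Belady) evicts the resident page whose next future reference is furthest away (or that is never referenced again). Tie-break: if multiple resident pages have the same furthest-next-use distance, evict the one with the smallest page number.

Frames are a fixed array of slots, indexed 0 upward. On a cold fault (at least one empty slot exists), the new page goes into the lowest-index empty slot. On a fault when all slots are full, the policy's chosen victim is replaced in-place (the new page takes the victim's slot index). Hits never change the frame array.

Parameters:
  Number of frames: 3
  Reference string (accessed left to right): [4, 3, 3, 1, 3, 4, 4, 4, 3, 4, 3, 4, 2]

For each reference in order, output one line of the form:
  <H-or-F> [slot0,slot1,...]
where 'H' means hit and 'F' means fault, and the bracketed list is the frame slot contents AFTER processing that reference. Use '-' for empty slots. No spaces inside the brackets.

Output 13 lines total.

F [4,-,-]
F [4,3,-]
H [4,3,-]
F [4,3,1]
H [4,3,1]
H [4,3,1]
H [4,3,1]
H [4,3,1]
H [4,3,1]
H [4,3,1]
H [4,3,1]
H [4,3,1]
F [4,3,2]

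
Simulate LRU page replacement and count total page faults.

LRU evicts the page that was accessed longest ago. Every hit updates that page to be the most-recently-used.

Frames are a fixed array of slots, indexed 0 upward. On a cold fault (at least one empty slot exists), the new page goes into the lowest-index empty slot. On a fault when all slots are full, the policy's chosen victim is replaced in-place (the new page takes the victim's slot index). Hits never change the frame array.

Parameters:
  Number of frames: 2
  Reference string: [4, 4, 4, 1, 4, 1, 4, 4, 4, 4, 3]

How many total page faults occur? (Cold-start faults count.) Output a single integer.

Step 0: ref 4 → FAULT, frames=[4,-]
Step 1: ref 4 → HIT, frames=[4,-]
Step 2: ref 4 → HIT, frames=[4,-]
Step 3: ref 1 → FAULT, frames=[4,1]
Step 4: ref 4 → HIT, frames=[4,1]
Step 5: ref 1 → HIT, frames=[4,1]
Step 6: ref 4 → HIT, frames=[4,1]
Step 7: ref 4 → HIT, frames=[4,1]
Step 8: ref 4 → HIT, frames=[4,1]
Step 9: ref 4 → HIT, frames=[4,1]
Step 10: ref 3 → FAULT (evict 1), frames=[4,3]
Total faults: 3

Answer: 3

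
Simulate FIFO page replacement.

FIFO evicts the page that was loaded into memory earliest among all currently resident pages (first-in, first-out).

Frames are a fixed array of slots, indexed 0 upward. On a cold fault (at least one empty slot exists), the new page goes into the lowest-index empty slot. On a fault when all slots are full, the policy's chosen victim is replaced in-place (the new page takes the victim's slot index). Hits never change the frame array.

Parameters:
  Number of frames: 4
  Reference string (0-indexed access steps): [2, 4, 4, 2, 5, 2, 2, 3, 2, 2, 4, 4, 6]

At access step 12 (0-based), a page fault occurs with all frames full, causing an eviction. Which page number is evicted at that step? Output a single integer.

Answer: 2

Derivation:
Step 0: ref 2 -> FAULT, frames=[2,-,-,-]
Step 1: ref 4 -> FAULT, frames=[2,4,-,-]
Step 2: ref 4 -> HIT, frames=[2,4,-,-]
Step 3: ref 2 -> HIT, frames=[2,4,-,-]
Step 4: ref 5 -> FAULT, frames=[2,4,5,-]
Step 5: ref 2 -> HIT, frames=[2,4,5,-]
Step 6: ref 2 -> HIT, frames=[2,4,5,-]
Step 7: ref 3 -> FAULT, frames=[2,4,5,3]
Step 8: ref 2 -> HIT, frames=[2,4,5,3]
Step 9: ref 2 -> HIT, frames=[2,4,5,3]
Step 10: ref 4 -> HIT, frames=[2,4,5,3]
Step 11: ref 4 -> HIT, frames=[2,4,5,3]
Step 12: ref 6 -> FAULT, evict 2, frames=[6,4,5,3]
At step 12: evicted page 2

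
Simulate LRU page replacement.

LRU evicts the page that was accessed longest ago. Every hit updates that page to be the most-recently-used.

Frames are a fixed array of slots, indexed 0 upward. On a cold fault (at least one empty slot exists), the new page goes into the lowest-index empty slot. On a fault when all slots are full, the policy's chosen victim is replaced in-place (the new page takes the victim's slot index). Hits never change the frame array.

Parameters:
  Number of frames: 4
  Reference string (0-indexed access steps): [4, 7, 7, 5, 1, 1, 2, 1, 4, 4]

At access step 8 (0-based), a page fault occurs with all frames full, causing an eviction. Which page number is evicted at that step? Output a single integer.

Answer: 7

Derivation:
Step 0: ref 4 -> FAULT, frames=[4,-,-,-]
Step 1: ref 7 -> FAULT, frames=[4,7,-,-]
Step 2: ref 7 -> HIT, frames=[4,7,-,-]
Step 3: ref 5 -> FAULT, frames=[4,7,5,-]
Step 4: ref 1 -> FAULT, frames=[4,7,5,1]
Step 5: ref 1 -> HIT, frames=[4,7,5,1]
Step 6: ref 2 -> FAULT, evict 4, frames=[2,7,5,1]
Step 7: ref 1 -> HIT, frames=[2,7,5,1]
Step 8: ref 4 -> FAULT, evict 7, frames=[2,4,5,1]
At step 8: evicted page 7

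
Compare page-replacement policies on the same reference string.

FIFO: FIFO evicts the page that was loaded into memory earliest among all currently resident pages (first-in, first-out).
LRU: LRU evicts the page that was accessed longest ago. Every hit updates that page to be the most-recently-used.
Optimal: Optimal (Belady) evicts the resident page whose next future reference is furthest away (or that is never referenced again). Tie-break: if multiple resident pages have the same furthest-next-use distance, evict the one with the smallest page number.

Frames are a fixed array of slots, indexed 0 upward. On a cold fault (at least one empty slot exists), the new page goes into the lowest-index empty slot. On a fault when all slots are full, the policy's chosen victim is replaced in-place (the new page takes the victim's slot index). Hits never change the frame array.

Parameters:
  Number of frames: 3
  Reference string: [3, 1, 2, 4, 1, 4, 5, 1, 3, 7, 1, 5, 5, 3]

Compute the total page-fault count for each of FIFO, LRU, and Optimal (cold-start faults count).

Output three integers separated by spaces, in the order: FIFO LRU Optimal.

--- FIFO ---
  step 0: ref 3 -> FAULT, frames=[3,-,-] (faults so far: 1)
  step 1: ref 1 -> FAULT, frames=[3,1,-] (faults so far: 2)
  step 2: ref 2 -> FAULT, frames=[3,1,2] (faults so far: 3)
  step 3: ref 4 -> FAULT, evict 3, frames=[4,1,2] (faults so far: 4)
  step 4: ref 1 -> HIT, frames=[4,1,2] (faults so far: 4)
  step 5: ref 4 -> HIT, frames=[4,1,2] (faults so far: 4)
  step 6: ref 5 -> FAULT, evict 1, frames=[4,5,2] (faults so far: 5)
  step 7: ref 1 -> FAULT, evict 2, frames=[4,5,1] (faults so far: 6)
  step 8: ref 3 -> FAULT, evict 4, frames=[3,5,1] (faults so far: 7)
  step 9: ref 7 -> FAULT, evict 5, frames=[3,7,1] (faults so far: 8)
  step 10: ref 1 -> HIT, frames=[3,7,1] (faults so far: 8)
  step 11: ref 5 -> FAULT, evict 1, frames=[3,7,5] (faults so far: 9)
  step 12: ref 5 -> HIT, frames=[3,7,5] (faults so far: 9)
  step 13: ref 3 -> HIT, frames=[3,7,5] (faults so far: 9)
  FIFO total faults: 9
--- LRU ---
  step 0: ref 3 -> FAULT, frames=[3,-,-] (faults so far: 1)
  step 1: ref 1 -> FAULT, frames=[3,1,-] (faults so far: 2)
  step 2: ref 2 -> FAULT, frames=[3,1,2] (faults so far: 3)
  step 3: ref 4 -> FAULT, evict 3, frames=[4,1,2] (faults so far: 4)
  step 4: ref 1 -> HIT, frames=[4,1,2] (faults so far: 4)
  step 5: ref 4 -> HIT, frames=[4,1,2] (faults so far: 4)
  step 6: ref 5 -> FAULT, evict 2, frames=[4,1,5] (faults so far: 5)
  step 7: ref 1 -> HIT, frames=[4,1,5] (faults so far: 5)
  step 8: ref 3 -> FAULT, evict 4, frames=[3,1,5] (faults so far: 6)
  step 9: ref 7 -> FAULT, evict 5, frames=[3,1,7] (faults so far: 7)
  step 10: ref 1 -> HIT, frames=[3,1,7] (faults so far: 7)
  step 11: ref 5 -> FAULT, evict 3, frames=[5,1,7] (faults so far: 8)
  step 12: ref 5 -> HIT, frames=[5,1,7] (faults so far: 8)
  step 13: ref 3 -> FAULT, evict 7, frames=[5,1,3] (faults so far: 9)
  LRU total faults: 9
--- Optimal ---
  step 0: ref 3 -> FAULT, frames=[3,-,-] (faults so far: 1)
  step 1: ref 1 -> FAULT, frames=[3,1,-] (faults so far: 2)
  step 2: ref 2 -> FAULT, frames=[3,1,2] (faults so far: 3)
  step 3: ref 4 -> FAULT, evict 2, frames=[3,1,4] (faults so far: 4)
  step 4: ref 1 -> HIT, frames=[3,1,4] (faults so far: 4)
  step 5: ref 4 -> HIT, frames=[3,1,4] (faults so far: 4)
  step 6: ref 5 -> FAULT, evict 4, frames=[3,1,5] (faults so far: 5)
  step 7: ref 1 -> HIT, frames=[3,1,5] (faults so far: 5)
  step 8: ref 3 -> HIT, frames=[3,1,5] (faults so far: 5)
  step 9: ref 7 -> FAULT, evict 3, frames=[7,1,5] (faults so far: 6)
  step 10: ref 1 -> HIT, frames=[7,1,5] (faults so far: 6)
  step 11: ref 5 -> HIT, frames=[7,1,5] (faults so far: 6)
  step 12: ref 5 -> HIT, frames=[7,1,5] (faults so far: 6)
  step 13: ref 3 -> FAULT, evict 1, frames=[7,3,5] (faults so far: 7)
  Optimal total faults: 7

Answer: 9 9 7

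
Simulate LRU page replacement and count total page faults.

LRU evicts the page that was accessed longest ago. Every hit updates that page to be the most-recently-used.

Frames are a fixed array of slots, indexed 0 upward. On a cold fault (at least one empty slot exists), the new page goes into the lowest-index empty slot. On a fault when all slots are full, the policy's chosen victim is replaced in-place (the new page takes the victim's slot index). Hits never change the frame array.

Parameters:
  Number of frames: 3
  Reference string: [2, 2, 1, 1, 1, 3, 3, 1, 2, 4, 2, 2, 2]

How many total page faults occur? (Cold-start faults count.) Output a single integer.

Step 0: ref 2 → FAULT, frames=[2,-,-]
Step 1: ref 2 → HIT, frames=[2,-,-]
Step 2: ref 1 → FAULT, frames=[2,1,-]
Step 3: ref 1 → HIT, frames=[2,1,-]
Step 4: ref 1 → HIT, frames=[2,1,-]
Step 5: ref 3 → FAULT, frames=[2,1,3]
Step 6: ref 3 → HIT, frames=[2,1,3]
Step 7: ref 1 → HIT, frames=[2,1,3]
Step 8: ref 2 → HIT, frames=[2,1,3]
Step 9: ref 4 → FAULT (evict 3), frames=[2,1,4]
Step 10: ref 2 → HIT, frames=[2,1,4]
Step 11: ref 2 → HIT, frames=[2,1,4]
Step 12: ref 2 → HIT, frames=[2,1,4]
Total faults: 4

Answer: 4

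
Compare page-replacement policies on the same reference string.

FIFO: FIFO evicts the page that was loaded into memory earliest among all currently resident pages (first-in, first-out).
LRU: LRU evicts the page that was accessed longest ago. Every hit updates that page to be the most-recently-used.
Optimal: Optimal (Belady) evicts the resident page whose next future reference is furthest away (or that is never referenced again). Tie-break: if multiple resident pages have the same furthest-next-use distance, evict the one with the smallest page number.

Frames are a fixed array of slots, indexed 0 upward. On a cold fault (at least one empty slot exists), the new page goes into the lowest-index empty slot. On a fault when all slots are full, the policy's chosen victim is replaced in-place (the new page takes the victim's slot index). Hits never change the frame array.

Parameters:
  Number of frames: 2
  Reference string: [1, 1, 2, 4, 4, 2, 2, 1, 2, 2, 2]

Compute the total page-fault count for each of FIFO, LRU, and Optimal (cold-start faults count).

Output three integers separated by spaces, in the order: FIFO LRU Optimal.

--- FIFO ---
  step 0: ref 1 -> FAULT, frames=[1,-] (faults so far: 1)
  step 1: ref 1 -> HIT, frames=[1,-] (faults so far: 1)
  step 2: ref 2 -> FAULT, frames=[1,2] (faults so far: 2)
  step 3: ref 4 -> FAULT, evict 1, frames=[4,2] (faults so far: 3)
  step 4: ref 4 -> HIT, frames=[4,2] (faults so far: 3)
  step 5: ref 2 -> HIT, frames=[4,2] (faults so far: 3)
  step 6: ref 2 -> HIT, frames=[4,2] (faults so far: 3)
  step 7: ref 1 -> FAULT, evict 2, frames=[4,1] (faults so far: 4)
  step 8: ref 2 -> FAULT, evict 4, frames=[2,1] (faults so far: 5)
  step 9: ref 2 -> HIT, frames=[2,1] (faults so far: 5)
  step 10: ref 2 -> HIT, frames=[2,1] (faults so far: 5)
  FIFO total faults: 5
--- LRU ---
  step 0: ref 1 -> FAULT, frames=[1,-] (faults so far: 1)
  step 1: ref 1 -> HIT, frames=[1,-] (faults so far: 1)
  step 2: ref 2 -> FAULT, frames=[1,2] (faults so far: 2)
  step 3: ref 4 -> FAULT, evict 1, frames=[4,2] (faults so far: 3)
  step 4: ref 4 -> HIT, frames=[4,2] (faults so far: 3)
  step 5: ref 2 -> HIT, frames=[4,2] (faults so far: 3)
  step 6: ref 2 -> HIT, frames=[4,2] (faults so far: 3)
  step 7: ref 1 -> FAULT, evict 4, frames=[1,2] (faults so far: 4)
  step 8: ref 2 -> HIT, frames=[1,2] (faults so far: 4)
  step 9: ref 2 -> HIT, frames=[1,2] (faults so far: 4)
  step 10: ref 2 -> HIT, frames=[1,2] (faults so far: 4)
  LRU total faults: 4
--- Optimal ---
  step 0: ref 1 -> FAULT, frames=[1,-] (faults so far: 1)
  step 1: ref 1 -> HIT, frames=[1,-] (faults so far: 1)
  step 2: ref 2 -> FAULT, frames=[1,2] (faults so far: 2)
  step 3: ref 4 -> FAULT, evict 1, frames=[4,2] (faults so far: 3)
  step 4: ref 4 -> HIT, frames=[4,2] (faults so far: 3)
  step 5: ref 2 -> HIT, frames=[4,2] (faults so far: 3)
  step 6: ref 2 -> HIT, frames=[4,2] (faults so far: 3)
  step 7: ref 1 -> FAULT, evict 4, frames=[1,2] (faults so far: 4)
  step 8: ref 2 -> HIT, frames=[1,2] (faults so far: 4)
  step 9: ref 2 -> HIT, frames=[1,2] (faults so far: 4)
  step 10: ref 2 -> HIT, frames=[1,2] (faults so far: 4)
  Optimal total faults: 4

Answer: 5 4 4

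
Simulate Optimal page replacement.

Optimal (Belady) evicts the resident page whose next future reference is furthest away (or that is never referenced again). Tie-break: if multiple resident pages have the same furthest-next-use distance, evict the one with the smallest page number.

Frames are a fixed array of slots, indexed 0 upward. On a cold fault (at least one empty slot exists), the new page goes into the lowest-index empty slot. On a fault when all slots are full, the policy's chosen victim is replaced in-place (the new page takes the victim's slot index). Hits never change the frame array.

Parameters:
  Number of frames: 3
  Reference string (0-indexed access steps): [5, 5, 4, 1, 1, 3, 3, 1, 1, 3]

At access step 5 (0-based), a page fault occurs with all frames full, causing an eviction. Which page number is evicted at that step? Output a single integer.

Answer: 4

Derivation:
Step 0: ref 5 -> FAULT, frames=[5,-,-]
Step 1: ref 5 -> HIT, frames=[5,-,-]
Step 2: ref 4 -> FAULT, frames=[5,4,-]
Step 3: ref 1 -> FAULT, frames=[5,4,1]
Step 4: ref 1 -> HIT, frames=[5,4,1]
Step 5: ref 3 -> FAULT, evict 4, frames=[5,3,1]
At step 5: evicted page 4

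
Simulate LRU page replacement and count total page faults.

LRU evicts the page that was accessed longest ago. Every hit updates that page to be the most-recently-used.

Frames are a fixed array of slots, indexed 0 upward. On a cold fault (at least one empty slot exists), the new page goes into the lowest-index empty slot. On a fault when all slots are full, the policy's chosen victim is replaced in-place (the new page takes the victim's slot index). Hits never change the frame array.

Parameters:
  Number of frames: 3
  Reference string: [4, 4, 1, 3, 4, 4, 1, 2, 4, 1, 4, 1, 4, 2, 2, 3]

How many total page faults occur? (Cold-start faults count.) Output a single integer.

Step 0: ref 4 → FAULT, frames=[4,-,-]
Step 1: ref 4 → HIT, frames=[4,-,-]
Step 2: ref 1 → FAULT, frames=[4,1,-]
Step 3: ref 3 → FAULT, frames=[4,1,3]
Step 4: ref 4 → HIT, frames=[4,1,3]
Step 5: ref 4 → HIT, frames=[4,1,3]
Step 6: ref 1 → HIT, frames=[4,1,3]
Step 7: ref 2 → FAULT (evict 3), frames=[4,1,2]
Step 8: ref 4 → HIT, frames=[4,1,2]
Step 9: ref 1 → HIT, frames=[4,1,2]
Step 10: ref 4 → HIT, frames=[4,1,2]
Step 11: ref 1 → HIT, frames=[4,1,2]
Step 12: ref 4 → HIT, frames=[4,1,2]
Step 13: ref 2 → HIT, frames=[4,1,2]
Step 14: ref 2 → HIT, frames=[4,1,2]
Step 15: ref 3 → FAULT (evict 1), frames=[4,3,2]
Total faults: 5

Answer: 5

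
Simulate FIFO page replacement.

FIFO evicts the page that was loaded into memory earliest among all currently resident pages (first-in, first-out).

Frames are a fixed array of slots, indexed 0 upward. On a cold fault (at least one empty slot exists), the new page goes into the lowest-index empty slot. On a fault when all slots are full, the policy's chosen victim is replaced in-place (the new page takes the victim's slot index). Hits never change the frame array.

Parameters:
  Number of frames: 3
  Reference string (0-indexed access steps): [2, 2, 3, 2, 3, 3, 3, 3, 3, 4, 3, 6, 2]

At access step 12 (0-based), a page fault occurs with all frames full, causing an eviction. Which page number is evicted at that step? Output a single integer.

Answer: 3

Derivation:
Step 0: ref 2 -> FAULT, frames=[2,-,-]
Step 1: ref 2 -> HIT, frames=[2,-,-]
Step 2: ref 3 -> FAULT, frames=[2,3,-]
Step 3: ref 2 -> HIT, frames=[2,3,-]
Step 4: ref 3 -> HIT, frames=[2,3,-]
Step 5: ref 3 -> HIT, frames=[2,3,-]
Step 6: ref 3 -> HIT, frames=[2,3,-]
Step 7: ref 3 -> HIT, frames=[2,3,-]
Step 8: ref 3 -> HIT, frames=[2,3,-]
Step 9: ref 4 -> FAULT, frames=[2,3,4]
Step 10: ref 3 -> HIT, frames=[2,3,4]
Step 11: ref 6 -> FAULT, evict 2, frames=[6,3,4]
Step 12: ref 2 -> FAULT, evict 3, frames=[6,2,4]
At step 12: evicted page 3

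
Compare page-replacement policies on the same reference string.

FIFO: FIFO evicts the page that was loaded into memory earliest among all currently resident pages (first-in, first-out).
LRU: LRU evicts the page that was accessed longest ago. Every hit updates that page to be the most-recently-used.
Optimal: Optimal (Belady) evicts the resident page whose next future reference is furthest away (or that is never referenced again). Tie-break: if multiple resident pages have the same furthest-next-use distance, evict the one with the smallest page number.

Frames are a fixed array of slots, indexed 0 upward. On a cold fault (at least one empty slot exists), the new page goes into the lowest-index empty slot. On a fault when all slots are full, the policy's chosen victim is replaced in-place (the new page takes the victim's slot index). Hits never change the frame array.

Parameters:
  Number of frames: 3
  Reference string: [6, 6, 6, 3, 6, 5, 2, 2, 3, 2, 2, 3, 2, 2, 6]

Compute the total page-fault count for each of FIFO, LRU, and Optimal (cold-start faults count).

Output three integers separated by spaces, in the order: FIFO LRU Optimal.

--- FIFO ---
  step 0: ref 6 -> FAULT, frames=[6,-,-] (faults so far: 1)
  step 1: ref 6 -> HIT, frames=[6,-,-] (faults so far: 1)
  step 2: ref 6 -> HIT, frames=[6,-,-] (faults so far: 1)
  step 3: ref 3 -> FAULT, frames=[6,3,-] (faults so far: 2)
  step 4: ref 6 -> HIT, frames=[6,3,-] (faults so far: 2)
  step 5: ref 5 -> FAULT, frames=[6,3,5] (faults so far: 3)
  step 6: ref 2 -> FAULT, evict 6, frames=[2,3,5] (faults so far: 4)
  step 7: ref 2 -> HIT, frames=[2,3,5] (faults so far: 4)
  step 8: ref 3 -> HIT, frames=[2,3,5] (faults so far: 4)
  step 9: ref 2 -> HIT, frames=[2,3,5] (faults so far: 4)
  step 10: ref 2 -> HIT, frames=[2,3,5] (faults so far: 4)
  step 11: ref 3 -> HIT, frames=[2,3,5] (faults so far: 4)
  step 12: ref 2 -> HIT, frames=[2,3,5] (faults so far: 4)
  step 13: ref 2 -> HIT, frames=[2,3,5] (faults so far: 4)
  step 14: ref 6 -> FAULT, evict 3, frames=[2,6,5] (faults so far: 5)
  FIFO total faults: 5
--- LRU ---
  step 0: ref 6 -> FAULT, frames=[6,-,-] (faults so far: 1)
  step 1: ref 6 -> HIT, frames=[6,-,-] (faults so far: 1)
  step 2: ref 6 -> HIT, frames=[6,-,-] (faults so far: 1)
  step 3: ref 3 -> FAULT, frames=[6,3,-] (faults so far: 2)
  step 4: ref 6 -> HIT, frames=[6,3,-] (faults so far: 2)
  step 5: ref 5 -> FAULT, frames=[6,3,5] (faults so far: 3)
  step 6: ref 2 -> FAULT, evict 3, frames=[6,2,5] (faults so far: 4)
  step 7: ref 2 -> HIT, frames=[6,2,5] (faults so far: 4)
  step 8: ref 3 -> FAULT, evict 6, frames=[3,2,5] (faults so far: 5)
  step 9: ref 2 -> HIT, frames=[3,2,5] (faults so far: 5)
  step 10: ref 2 -> HIT, frames=[3,2,5] (faults so far: 5)
  step 11: ref 3 -> HIT, frames=[3,2,5] (faults so far: 5)
  step 12: ref 2 -> HIT, frames=[3,2,5] (faults so far: 5)
  step 13: ref 2 -> HIT, frames=[3,2,5] (faults so far: 5)
  step 14: ref 6 -> FAULT, evict 5, frames=[3,2,6] (faults so far: 6)
  LRU total faults: 6
--- Optimal ---
  step 0: ref 6 -> FAULT, frames=[6,-,-] (faults so far: 1)
  step 1: ref 6 -> HIT, frames=[6,-,-] (faults so far: 1)
  step 2: ref 6 -> HIT, frames=[6,-,-] (faults so far: 1)
  step 3: ref 3 -> FAULT, frames=[6,3,-] (faults so far: 2)
  step 4: ref 6 -> HIT, frames=[6,3,-] (faults so far: 2)
  step 5: ref 5 -> FAULT, frames=[6,3,5] (faults so far: 3)
  step 6: ref 2 -> FAULT, evict 5, frames=[6,3,2] (faults so far: 4)
  step 7: ref 2 -> HIT, frames=[6,3,2] (faults so far: 4)
  step 8: ref 3 -> HIT, frames=[6,3,2] (faults so far: 4)
  step 9: ref 2 -> HIT, frames=[6,3,2] (faults so far: 4)
  step 10: ref 2 -> HIT, frames=[6,3,2] (faults so far: 4)
  step 11: ref 3 -> HIT, frames=[6,3,2] (faults so far: 4)
  step 12: ref 2 -> HIT, frames=[6,3,2] (faults so far: 4)
  step 13: ref 2 -> HIT, frames=[6,3,2] (faults so far: 4)
  step 14: ref 6 -> HIT, frames=[6,3,2] (faults so far: 4)
  Optimal total faults: 4

Answer: 5 6 4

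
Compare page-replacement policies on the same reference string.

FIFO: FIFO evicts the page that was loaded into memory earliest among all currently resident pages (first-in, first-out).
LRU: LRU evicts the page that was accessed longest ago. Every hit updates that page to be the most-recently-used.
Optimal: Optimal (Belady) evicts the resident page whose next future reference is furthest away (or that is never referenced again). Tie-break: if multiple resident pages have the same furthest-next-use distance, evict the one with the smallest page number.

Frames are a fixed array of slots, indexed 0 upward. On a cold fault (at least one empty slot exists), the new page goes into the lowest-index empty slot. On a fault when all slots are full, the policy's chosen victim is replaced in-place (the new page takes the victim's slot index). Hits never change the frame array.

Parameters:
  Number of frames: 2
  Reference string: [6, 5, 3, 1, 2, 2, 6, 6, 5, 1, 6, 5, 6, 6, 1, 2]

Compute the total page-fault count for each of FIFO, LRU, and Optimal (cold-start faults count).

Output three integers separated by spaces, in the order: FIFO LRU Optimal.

--- FIFO ---
  step 0: ref 6 -> FAULT, frames=[6,-] (faults so far: 1)
  step 1: ref 5 -> FAULT, frames=[6,5] (faults so far: 2)
  step 2: ref 3 -> FAULT, evict 6, frames=[3,5] (faults so far: 3)
  step 3: ref 1 -> FAULT, evict 5, frames=[3,1] (faults so far: 4)
  step 4: ref 2 -> FAULT, evict 3, frames=[2,1] (faults so far: 5)
  step 5: ref 2 -> HIT, frames=[2,1] (faults so far: 5)
  step 6: ref 6 -> FAULT, evict 1, frames=[2,6] (faults so far: 6)
  step 7: ref 6 -> HIT, frames=[2,6] (faults so far: 6)
  step 8: ref 5 -> FAULT, evict 2, frames=[5,6] (faults so far: 7)
  step 9: ref 1 -> FAULT, evict 6, frames=[5,1] (faults so far: 8)
  step 10: ref 6 -> FAULT, evict 5, frames=[6,1] (faults so far: 9)
  step 11: ref 5 -> FAULT, evict 1, frames=[6,5] (faults so far: 10)
  step 12: ref 6 -> HIT, frames=[6,5] (faults so far: 10)
  step 13: ref 6 -> HIT, frames=[6,5] (faults so far: 10)
  step 14: ref 1 -> FAULT, evict 6, frames=[1,5] (faults so far: 11)
  step 15: ref 2 -> FAULT, evict 5, frames=[1,2] (faults so far: 12)
  FIFO total faults: 12
--- LRU ---
  step 0: ref 6 -> FAULT, frames=[6,-] (faults so far: 1)
  step 1: ref 5 -> FAULT, frames=[6,5] (faults so far: 2)
  step 2: ref 3 -> FAULT, evict 6, frames=[3,5] (faults so far: 3)
  step 3: ref 1 -> FAULT, evict 5, frames=[3,1] (faults so far: 4)
  step 4: ref 2 -> FAULT, evict 3, frames=[2,1] (faults so far: 5)
  step 5: ref 2 -> HIT, frames=[2,1] (faults so far: 5)
  step 6: ref 6 -> FAULT, evict 1, frames=[2,6] (faults so far: 6)
  step 7: ref 6 -> HIT, frames=[2,6] (faults so far: 6)
  step 8: ref 5 -> FAULT, evict 2, frames=[5,6] (faults so far: 7)
  step 9: ref 1 -> FAULT, evict 6, frames=[5,1] (faults so far: 8)
  step 10: ref 6 -> FAULT, evict 5, frames=[6,1] (faults so far: 9)
  step 11: ref 5 -> FAULT, evict 1, frames=[6,5] (faults so far: 10)
  step 12: ref 6 -> HIT, frames=[6,5] (faults so far: 10)
  step 13: ref 6 -> HIT, frames=[6,5] (faults so far: 10)
  step 14: ref 1 -> FAULT, evict 5, frames=[6,1] (faults so far: 11)
  step 15: ref 2 -> FAULT, evict 6, frames=[2,1] (faults so far: 12)
  LRU total faults: 12
--- Optimal ---
  step 0: ref 6 -> FAULT, frames=[6,-] (faults so far: 1)
  step 1: ref 5 -> FAULT, frames=[6,5] (faults so far: 2)
  step 2: ref 3 -> FAULT, evict 5, frames=[6,3] (faults so far: 3)
  step 3: ref 1 -> FAULT, evict 3, frames=[6,1] (faults so far: 4)
  step 4: ref 2 -> FAULT, evict 1, frames=[6,2] (faults so far: 5)
  step 5: ref 2 -> HIT, frames=[6,2] (faults so far: 5)
  step 6: ref 6 -> HIT, frames=[6,2] (faults so far: 5)
  step 7: ref 6 -> HIT, frames=[6,2] (faults so far: 5)
  step 8: ref 5 -> FAULT, evict 2, frames=[6,5] (faults so far: 6)
  step 9: ref 1 -> FAULT, evict 5, frames=[6,1] (faults so far: 7)
  step 10: ref 6 -> HIT, frames=[6,1] (faults so far: 7)
  step 11: ref 5 -> FAULT, evict 1, frames=[6,5] (faults so far: 8)
  step 12: ref 6 -> HIT, frames=[6,5] (faults so far: 8)
  step 13: ref 6 -> HIT, frames=[6,5] (faults so far: 8)
  step 14: ref 1 -> FAULT, evict 5, frames=[6,1] (faults so far: 9)
  step 15: ref 2 -> FAULT, evict 1, frames=[6,2] (faults so far: 10)
  Optimal total faults: 10

Answer: 12 12 10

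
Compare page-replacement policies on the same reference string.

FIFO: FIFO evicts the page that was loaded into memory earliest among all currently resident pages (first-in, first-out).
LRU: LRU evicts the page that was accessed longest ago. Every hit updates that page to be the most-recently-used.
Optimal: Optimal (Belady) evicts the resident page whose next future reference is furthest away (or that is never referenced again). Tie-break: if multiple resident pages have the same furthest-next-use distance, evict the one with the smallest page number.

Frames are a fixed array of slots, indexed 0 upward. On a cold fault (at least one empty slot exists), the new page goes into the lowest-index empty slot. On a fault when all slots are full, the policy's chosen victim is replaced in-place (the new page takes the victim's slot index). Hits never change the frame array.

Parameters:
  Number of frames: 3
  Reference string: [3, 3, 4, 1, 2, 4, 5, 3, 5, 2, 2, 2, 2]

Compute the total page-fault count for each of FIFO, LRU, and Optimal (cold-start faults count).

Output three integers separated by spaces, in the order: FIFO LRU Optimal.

--- FIFO ---
  step 0: ref 3 -> FAULT, frames=[3,-,-] (faults so far: 1)
  step 1: ref 3 -> HIT, frames=[3,-,-] (faults so far: 1)
  step 2: ref 4 -> FAULT, frames=[3,4,-] (faults so far: 2)
  step 3: ref 1 -> FAULT, frames=[3,4,1] (faults so far: 3)
  step 4: ref 2 -> FAULT, evict 3, frames=[2,4,1] (faults so far: 4)
  step 5: ref 4 -> HIT, frames=[2,4,1] (faults so far: 4)
  step 6: ref 5 -> FAULT, evict 4, frames=[2,5,1] (faults so far: 5)
  step 7: ref 3 -> FAULT, evict 1, frames=[2,5,3] (faults so far: 6)
  step 8: ref 5 -> HIT, frames=[2,5,3] (faults so far: 6)
  step 9: ref 2 -> HIT, frames=[2,5,3] (faults so far: 6)
  step 10: ref 2 -> HIT, frames=[2,5,3] (faults so far: 6)
  step 11: ref 2 -> HIT, frames=[2,5,3] (faults so far: 6)
  step 12: ref 2 -> HIT, frames=[2,5,3] (faults so far: 6)
  FIFO total faults: 6
--- LRU ---
  step 0: ref 3 -> FAULT, frames=[3,-,-] (faults so far: 1)
  step 1: ref 3 -> HIT, frames=[3,-,-] (faults so far: 1)
  step 2: ref 4 -> FAULT, frames=[3,4,-] (faults so far: 2)
  step 3: ref 1 -> FAULT, frames=[3,4,1] (faults so far: 3)
  step 4: ref 2 -> FAULT, evict 3, frames=[2,4,1] (faults so far: 4)
  step 5: ref 4 -> HIT, frames=[2,4,1] (faults so far: 4)
  step 6: ref 5 -> FAULT, evict 1, frames=[2,4,5] (faults so far: 5)
  step 7: ref 3 -> FAULT, evict 2, frames=[3,4,5] (faults so far: 6)
  step 8: ref 5 -> HIT, frames=[3,4,5] (faults so far: 6)
  step 9: ref 2 -> FAULT, evict 4, frames=[3,2,5] (faults so far: 7)
  step 10: ref 2 -> HIT, frames=[3,2,5] (faults so far: 7)
  step 11: ref 2 -> HIT, frames=[3,2,5] (faults so far: 7)
  step 12: ref 2 -> HIT, frames=[3,2,5] (faults so far: 7)
  LRU total faults: 7
--- Optimal ---
  step 0: ref 3 -> FAULT, frames=[3,-,-] (faults so far: 1)
  step 1: ref 3 -> HIT, frames=[3,-,-] (faults so far: 1)
  step 2: ref 4 -> FAULT, frames=[3,4,-] (faults so far: 2)
  step 3: ref 1 -> FAULT, frames=[3,4,1] (faults so far: 3)
  step 4: ref 2 -> FAULT, evict 1, frames=[3,4,2] (faults so far: 4)
  step 5: ref 4 -> HIT, frames=[3,4,2] (faults so far: 4)
  step 6: ref 5 -> FAULT, evict 4, frames=[3,5,2] (faults so far: 5)
  step 7: ref 3 -> HIT, frames=[3,5,2] (faults so far: 5)
  step 8: ref 5 -> HIT, frames=[3,5,2] (faults so far: 5)
  step 9: ref 2 -> HIT, frames=[3,5,2] (faults so far: 5)
  step 10: ref 2 -> HIT, frames=[3,5,2] (faults so far: 5)
  step 11: ref 2 -> HIT, frames=[3,5,2] (faults so far: 5)
  step 12: ref 2 -> HIT, frames=[3,5,2] (faults so far: 5)
  Optimal total faults: 5

Answer: 6 7 5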